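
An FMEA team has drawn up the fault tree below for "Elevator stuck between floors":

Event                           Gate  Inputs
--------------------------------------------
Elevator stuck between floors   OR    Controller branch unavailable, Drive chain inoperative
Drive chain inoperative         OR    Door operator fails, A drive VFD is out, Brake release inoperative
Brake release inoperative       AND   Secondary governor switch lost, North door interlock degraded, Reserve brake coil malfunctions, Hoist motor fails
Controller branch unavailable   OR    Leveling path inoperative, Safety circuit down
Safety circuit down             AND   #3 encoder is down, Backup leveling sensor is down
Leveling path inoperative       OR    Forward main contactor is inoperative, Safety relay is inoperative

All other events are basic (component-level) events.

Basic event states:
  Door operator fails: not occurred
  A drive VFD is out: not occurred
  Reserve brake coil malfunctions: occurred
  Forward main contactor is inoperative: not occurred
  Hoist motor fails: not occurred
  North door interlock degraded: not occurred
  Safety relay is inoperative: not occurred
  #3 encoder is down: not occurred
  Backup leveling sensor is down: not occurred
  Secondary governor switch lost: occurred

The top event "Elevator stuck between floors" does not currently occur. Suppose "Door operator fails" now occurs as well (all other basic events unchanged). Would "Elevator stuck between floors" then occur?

Yes

Counterfactual: set "Door operator fails" to occurred.
Leveling path inoperative [OR]: Forward main contactor is inoperative=not, Safety relay is inoperative=not → no input occurs → does not occur.
Safety circuit down [AND]: #3 encoder is down=not, Backup leveling sensor is down=not → not all inputs occur → does not occur.
Controller branch unavailable [OR]: Leveling path inoperative=not, Safety circuit down=not → no input occurs → does not occur.
Brake release inoperative [AND]: Secondary governor switch lost=occurs, North door interlock degraded=not, Reserve brake coil malfunctions=occurs, Hoist motor fails=not → not all inputs occur → does not occur.
Drive chain inoperative [OR]: Door operator fails=occurs, A drive VFD is out=not, Brake release inoperative=not → at least one input occurs → occurs.
Elevator stuck between floors [OR]: Controller branch unavailable=not, Drive chain inoperative=occurs → at least one input occurs → occurs.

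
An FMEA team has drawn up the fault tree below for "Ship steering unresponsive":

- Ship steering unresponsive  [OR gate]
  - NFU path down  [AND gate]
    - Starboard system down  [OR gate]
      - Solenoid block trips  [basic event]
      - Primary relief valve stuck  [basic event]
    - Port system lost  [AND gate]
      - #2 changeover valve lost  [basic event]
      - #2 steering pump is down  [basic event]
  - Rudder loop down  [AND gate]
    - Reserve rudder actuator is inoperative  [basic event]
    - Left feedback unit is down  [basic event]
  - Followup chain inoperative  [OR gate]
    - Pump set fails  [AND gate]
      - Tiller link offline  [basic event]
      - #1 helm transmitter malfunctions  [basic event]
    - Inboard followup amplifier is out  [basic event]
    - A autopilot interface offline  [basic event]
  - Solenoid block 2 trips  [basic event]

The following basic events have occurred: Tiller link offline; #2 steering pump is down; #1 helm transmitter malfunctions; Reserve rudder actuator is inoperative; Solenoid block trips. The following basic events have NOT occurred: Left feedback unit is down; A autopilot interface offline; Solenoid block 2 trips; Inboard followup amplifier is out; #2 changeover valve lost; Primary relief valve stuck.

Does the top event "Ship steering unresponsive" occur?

Yes

Starboard system down [OR]: Solenoid block trips=occurs, Primary relief valve stuck=not → at least one input occurs → occurs.
Port system lost [AND]: #2 changeover valve lost=not, #2 steering pump is down=occurs → not all inputs occur → does not occur.
NFU path down [AND]: Starboard system down=occurs, Port system lost=not → not all inputs occur → does not occur.
Rudder loop down [AND]: Reserve rudder actuator is inoperative=occurs, Left feedback unit is down=not → not all inputs occur → does not occur.
Pump set fails [AND]: Tiller link offline=occurs, #1 helm transmitter malfunctions=occurs → all inputs occur → occurs.
Followup chain inoperative [OR]: Pump set fails=occurs, Inboard followup amplifier is out=not, A autopilot interface offline=not → at least one input occurs → occurs.
Ship steering unresponsive [OR]: NFU path down=not, Rudder loop down=not, Followup chain inoperative=occurs, Solenoid block 2 trips=not → at least one input occurs → occurs.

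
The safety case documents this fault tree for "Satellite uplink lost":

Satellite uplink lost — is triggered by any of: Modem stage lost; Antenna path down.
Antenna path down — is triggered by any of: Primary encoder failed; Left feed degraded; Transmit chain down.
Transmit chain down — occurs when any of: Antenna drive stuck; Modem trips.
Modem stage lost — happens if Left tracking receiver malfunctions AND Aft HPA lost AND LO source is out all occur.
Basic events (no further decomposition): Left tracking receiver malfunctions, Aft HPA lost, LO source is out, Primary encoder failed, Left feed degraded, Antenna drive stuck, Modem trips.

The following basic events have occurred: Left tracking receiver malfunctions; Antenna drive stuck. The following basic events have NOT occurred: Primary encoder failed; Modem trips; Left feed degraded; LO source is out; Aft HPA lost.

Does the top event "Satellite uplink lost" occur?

Yes

Modem stage lost [AND]: Left tracking receiver malfunctions=occurs, Aft HPA lost=not, LO source is out=not → not all inputs occur → does not occur.
Transmit chain down [OR]: Antenna drive stuck=occurs, Modem trips=not → at least one input occurs → occurs.
Antenna path down [OR]: Primary encoder failed=not, Left feed degraded=not, Transmit chain down=occurs → at least one input occurs → occurs.
Satellite uplink lost [OR]: Modem stage lost=not, Antenna path down=occurs → at least one input occurs → occurs.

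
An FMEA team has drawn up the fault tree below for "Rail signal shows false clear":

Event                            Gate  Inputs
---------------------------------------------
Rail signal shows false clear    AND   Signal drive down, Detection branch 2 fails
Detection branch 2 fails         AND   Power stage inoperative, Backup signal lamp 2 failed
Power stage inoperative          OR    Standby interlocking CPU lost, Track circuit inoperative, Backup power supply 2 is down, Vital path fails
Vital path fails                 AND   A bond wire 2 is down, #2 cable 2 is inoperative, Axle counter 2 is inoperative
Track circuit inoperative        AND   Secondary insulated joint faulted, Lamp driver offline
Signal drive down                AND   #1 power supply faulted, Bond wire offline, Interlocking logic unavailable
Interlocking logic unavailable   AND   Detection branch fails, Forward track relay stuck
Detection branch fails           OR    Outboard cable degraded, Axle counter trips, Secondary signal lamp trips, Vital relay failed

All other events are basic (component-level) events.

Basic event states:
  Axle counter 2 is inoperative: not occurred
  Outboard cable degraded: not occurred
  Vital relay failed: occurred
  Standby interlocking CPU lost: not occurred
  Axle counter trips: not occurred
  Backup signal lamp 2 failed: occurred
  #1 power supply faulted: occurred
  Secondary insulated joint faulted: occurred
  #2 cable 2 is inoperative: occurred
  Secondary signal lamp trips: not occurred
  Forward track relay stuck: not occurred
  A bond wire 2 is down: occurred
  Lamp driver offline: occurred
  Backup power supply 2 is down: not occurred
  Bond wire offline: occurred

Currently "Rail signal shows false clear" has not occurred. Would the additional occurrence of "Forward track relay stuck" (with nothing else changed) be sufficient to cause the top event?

Yes

Counterfactual: set "Forward track relay stuck" to occurred.
Detection branch fails [OR]: Outboard cable degraded=not, Axle counter trips=not, Secondary signal lamp trips=not, Vital relay failed=occurs → at least one input occurs → occurs.
Interlocking logic unavailable [AND]: Detection branch fails=occurs, Forward track relay stuck=occurs → all inputs occur → occurs.
Signal drive down [AND]: #1 power supply faulted=occurs, Bond wire offline=occurs, Interlocking logic unavailable=occurs → all inputs occur → occurs.
Track circuit inoperative [AND]: Secondary insulated joint faulted=occurs, Lamp driver offline=occurs → all inputs occur → occurs.
Vital path fails [AND]: A bond wire 2 is down=occurs, #2 cable 2 is inoperative=occurs, Axle counter 2 is inoperative=not → not all inputs occur → does not occur.
Power stage inoperative [OR]: Standby interlocking CPU lost=not, Track circuit inoperative=occurs, Backup power supply 2 is down=not, Vital path fails=not → at least one input occurs → occurs.
Detection branch 2 fails [AND]: Power stage inoperative=occurs, Backup signal lamp 2 failed=occurs → all inputs occur → occurs.
Rail signal shows false clear [AND]: Signal drive down=occurs, Detection branch 2 fails=occurs → all inputs occur → occurs.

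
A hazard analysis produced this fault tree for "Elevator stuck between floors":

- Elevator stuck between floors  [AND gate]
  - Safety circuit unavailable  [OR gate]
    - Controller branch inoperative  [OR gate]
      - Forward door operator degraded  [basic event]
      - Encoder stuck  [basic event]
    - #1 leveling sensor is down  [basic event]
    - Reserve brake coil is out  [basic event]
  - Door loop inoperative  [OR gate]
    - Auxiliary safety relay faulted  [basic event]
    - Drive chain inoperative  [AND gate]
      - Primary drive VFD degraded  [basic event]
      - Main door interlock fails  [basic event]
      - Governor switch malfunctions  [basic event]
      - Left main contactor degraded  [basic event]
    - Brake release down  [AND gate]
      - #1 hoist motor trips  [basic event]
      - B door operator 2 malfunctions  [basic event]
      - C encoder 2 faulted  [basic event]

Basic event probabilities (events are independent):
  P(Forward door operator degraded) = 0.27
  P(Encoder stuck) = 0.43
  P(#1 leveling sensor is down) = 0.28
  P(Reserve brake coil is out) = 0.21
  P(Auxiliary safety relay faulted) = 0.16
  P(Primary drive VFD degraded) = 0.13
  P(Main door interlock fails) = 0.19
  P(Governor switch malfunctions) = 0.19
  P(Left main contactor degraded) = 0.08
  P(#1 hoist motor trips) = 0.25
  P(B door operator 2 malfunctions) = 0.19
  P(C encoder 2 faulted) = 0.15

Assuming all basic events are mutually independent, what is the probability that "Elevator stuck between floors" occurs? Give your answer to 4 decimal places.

P(Controller branch inoperative) [OR] = 1 − (1−0.27) × (1−0.43) = 0.583900
P(Safety circuit unavailable) [OR] = 1 − (1−0.583900) × (1−0.28) × (1−0.21) = 0.763322
P(Drive chain inoperative) [AND] = 0.13 × 0.19 × 0.19 × 0.08 = 0.000375
P(Brake release down) [AND] = 0.25 × 0.19 × 0.15 = 0.007125
P(Door loop inoperative) [OR] = 1 − (1−0.16) × (1−0.000375) × (1−0.007125) = 0.166298
P(Elevator stuck between floors) [AND] = 0.763322 × 0.166298 = 0.126939
Rounded to 4 decimal places: P(Elevator stuck between floors) ≈ 0.1269.

0.1269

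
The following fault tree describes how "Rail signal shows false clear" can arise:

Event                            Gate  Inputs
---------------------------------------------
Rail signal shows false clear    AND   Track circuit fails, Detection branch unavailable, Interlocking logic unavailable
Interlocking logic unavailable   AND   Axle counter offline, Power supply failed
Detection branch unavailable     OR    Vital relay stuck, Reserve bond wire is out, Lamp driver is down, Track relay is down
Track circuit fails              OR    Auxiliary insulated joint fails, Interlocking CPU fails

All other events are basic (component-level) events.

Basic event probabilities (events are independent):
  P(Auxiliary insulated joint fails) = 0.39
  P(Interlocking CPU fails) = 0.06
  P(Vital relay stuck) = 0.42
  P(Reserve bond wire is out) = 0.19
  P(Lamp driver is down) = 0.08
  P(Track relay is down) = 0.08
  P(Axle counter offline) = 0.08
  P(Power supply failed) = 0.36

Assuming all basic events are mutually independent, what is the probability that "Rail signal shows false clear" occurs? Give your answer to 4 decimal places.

0.0074

P(Track circuit fails) [OR] = 1 − (1−0.39) × (1−0.06) = 0.426600
P(Detection branch unavailable) [OR] = 1 − (1−0.42) × (1−0.19) × (1−0.08) × (1−0.08) = 0.602361
P(Interlocking logic unavailable) [AND] = 0.08 × 0.36 = 0.028800
P(Rail signal shows false clear) [AND] = 0.426600 × 0.602361 × 0.028800 = 0.007401
Rounded to 4 decimal places: P(Rail signal shows false clear) ≈ 0.0074.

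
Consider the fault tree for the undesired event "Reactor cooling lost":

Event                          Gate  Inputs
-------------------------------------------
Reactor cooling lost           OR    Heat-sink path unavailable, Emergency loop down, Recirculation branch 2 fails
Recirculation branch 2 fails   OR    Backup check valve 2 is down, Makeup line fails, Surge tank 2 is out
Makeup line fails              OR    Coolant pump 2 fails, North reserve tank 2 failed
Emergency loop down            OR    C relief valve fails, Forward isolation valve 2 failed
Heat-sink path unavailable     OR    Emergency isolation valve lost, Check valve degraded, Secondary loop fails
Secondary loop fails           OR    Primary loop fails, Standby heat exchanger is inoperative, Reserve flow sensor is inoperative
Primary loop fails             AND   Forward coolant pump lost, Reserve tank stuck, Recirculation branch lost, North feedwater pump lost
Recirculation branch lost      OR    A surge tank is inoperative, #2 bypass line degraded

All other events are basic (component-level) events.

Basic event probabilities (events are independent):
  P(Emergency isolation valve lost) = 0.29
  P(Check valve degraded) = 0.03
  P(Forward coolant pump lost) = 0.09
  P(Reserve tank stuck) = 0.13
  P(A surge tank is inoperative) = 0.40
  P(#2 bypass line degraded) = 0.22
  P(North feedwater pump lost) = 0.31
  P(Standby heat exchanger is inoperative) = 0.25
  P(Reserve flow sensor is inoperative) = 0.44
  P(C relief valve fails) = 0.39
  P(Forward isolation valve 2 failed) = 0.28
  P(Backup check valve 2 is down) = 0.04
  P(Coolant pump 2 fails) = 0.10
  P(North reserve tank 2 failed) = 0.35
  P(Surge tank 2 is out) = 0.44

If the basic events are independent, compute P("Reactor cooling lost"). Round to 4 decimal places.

P(Recirculation branch lost) [OR] = 1 − (1−0.40) × (1−0.22) = 0.532000
P(Primary loop fails) [AND] = 0.09 × 0.13 × 0.532000 × 0.31 = 0.001930
P(Secondary loop fails) [OR] = 1 − (1−0.001930) × (1−0.25) × (1−0.44) = 0.580811
P(Heat-sink path unavailable) [OR] = 1 − (1−0.29) × (1−0.03) × (1−0.580811) = 0.711305
P(Emergency loop down) [OR] = 1 − (1−0.39) × (1−0.28) = 0.560800
P(Makeup line fails) [OR] = 1 − (1−0.10) × (1−0.35) = 0.415000
P(Recirculation branch 2 fails) [OR] = 1 − (1−0.04) × (1−0.415000) × (1−0.44) = 0.685504
P(Reactor cooling lost) [OR] = 1 − (1−0.711305) × (1−0.560800) × (1−0.685504) = 0.960124
Rounded to 4 decimal places: P(Reactor cooling lost) ≈ 0.9601.

0.9601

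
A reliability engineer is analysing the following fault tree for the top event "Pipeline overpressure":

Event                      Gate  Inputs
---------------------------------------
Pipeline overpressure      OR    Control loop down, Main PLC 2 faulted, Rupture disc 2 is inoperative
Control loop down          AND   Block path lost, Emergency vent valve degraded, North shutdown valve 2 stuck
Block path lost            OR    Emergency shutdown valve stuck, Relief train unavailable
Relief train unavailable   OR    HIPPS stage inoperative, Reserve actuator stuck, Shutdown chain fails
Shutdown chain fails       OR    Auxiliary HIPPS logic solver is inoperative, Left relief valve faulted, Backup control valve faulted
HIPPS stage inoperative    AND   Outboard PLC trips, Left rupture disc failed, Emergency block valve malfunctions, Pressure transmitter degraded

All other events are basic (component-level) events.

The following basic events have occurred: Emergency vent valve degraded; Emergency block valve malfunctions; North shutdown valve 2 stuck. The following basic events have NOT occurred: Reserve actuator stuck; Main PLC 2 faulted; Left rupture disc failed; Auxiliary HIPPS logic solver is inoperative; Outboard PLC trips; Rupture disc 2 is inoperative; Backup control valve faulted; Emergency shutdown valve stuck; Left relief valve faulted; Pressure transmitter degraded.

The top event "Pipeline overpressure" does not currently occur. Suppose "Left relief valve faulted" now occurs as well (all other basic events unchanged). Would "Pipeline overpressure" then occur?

Counterfactual: set "Left relief valve faulted" to occurred.
HIPPS stage inoperative [AND]: Outboard PLC trips=not, Left rupture disc failed=not, Emergency block valve malfunctions=occurs, Pressure transmitter degraded=not → not all inputs occur → does not occur.
Shutdown chain fails [OR]: Auxiliary HIPPS logic solver is inoperative=not, Left relief valve faulted=occurs, Backup control valve faulted=not → at least one input occurs → occurs.
Relief train unavailable [OR]: HIPPS stage inoperative=not, Reserve actuator stuck=not, Shutdown chain fails=occurs → at least one input occurs → occurs.
Block path lost [OR]: Emergency shutdown valve stuck=not, Relief train unavailable=occurs → at least one input occurs → occurs.
Control loop down [AND]: Block path lost=occurs, Emergency vent valve degraded=occurs, North shutdown valve 2 stuck=occurs → all inputs occur → occurs.
Pipeline overpressure [OR]: Control loop down=occurs, Main PLC 2 faulted=not, Rupture disc 2 is inoperative=not → at least one input occurs → occurs.

Yes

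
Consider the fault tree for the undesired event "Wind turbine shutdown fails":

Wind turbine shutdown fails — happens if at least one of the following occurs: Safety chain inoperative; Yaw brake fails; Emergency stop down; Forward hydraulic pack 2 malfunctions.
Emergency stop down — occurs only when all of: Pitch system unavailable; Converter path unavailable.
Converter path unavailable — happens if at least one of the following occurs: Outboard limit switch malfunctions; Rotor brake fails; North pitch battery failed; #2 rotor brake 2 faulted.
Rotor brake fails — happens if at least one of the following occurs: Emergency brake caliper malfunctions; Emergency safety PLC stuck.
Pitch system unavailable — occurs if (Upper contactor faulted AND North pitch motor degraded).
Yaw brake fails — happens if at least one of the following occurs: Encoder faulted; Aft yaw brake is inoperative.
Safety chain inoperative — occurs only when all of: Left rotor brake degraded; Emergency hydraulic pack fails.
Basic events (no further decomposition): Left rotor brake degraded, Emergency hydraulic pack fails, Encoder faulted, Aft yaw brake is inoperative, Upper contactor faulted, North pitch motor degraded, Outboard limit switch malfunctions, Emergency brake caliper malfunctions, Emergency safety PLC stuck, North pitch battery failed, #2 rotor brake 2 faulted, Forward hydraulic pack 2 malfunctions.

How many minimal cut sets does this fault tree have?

Safety chain inoperative [AND]: one cut set from each child combined → 1 × 1 = 1 cut set(s).
Yaw brake fails [OR]: union of children's cut sets → 2 cut set(s).
Pitch system unavailable [AND]: one cut set from each child combined → 1 × 1 = 1 cut set(s).
Rotor brake fails [OR]: union of children's cut sets → 2 cut set(s).
Converter path unavailable [OR]: union of children's cut sets → 5 cut set(s).
Emergency stop down [AND]: one cut set from each child combined → 1 × 5 = 5 cut set(s).
Wind turbine shutdown fails [OR]: union of children's cut sets → 9 cut set(s).
Minimal cut sets: {Emergency hydraulic pack fails, Left rotor brake degraded}; {Encoder faulted}; {Aft yaw brake is inoperative}; {North pitch motor degraded, Outboard limit switch malfunctions, Upper contactor faulted}; {Emergency brake caliper malfunctions, North pitch motor degraded, Upper contactor faulted}; {Emergency safety PLC stuck, North pitch motor degraded, Upper contactor faulted}; {North pitch battery failed, North pitch motor degraded, Upper contactor faulted}; {#2 rotor brake 2 faulted, North pitch motor degraded, Upper contactor faulted}; {Forward hydraulic pack 2 malfunctions}.

9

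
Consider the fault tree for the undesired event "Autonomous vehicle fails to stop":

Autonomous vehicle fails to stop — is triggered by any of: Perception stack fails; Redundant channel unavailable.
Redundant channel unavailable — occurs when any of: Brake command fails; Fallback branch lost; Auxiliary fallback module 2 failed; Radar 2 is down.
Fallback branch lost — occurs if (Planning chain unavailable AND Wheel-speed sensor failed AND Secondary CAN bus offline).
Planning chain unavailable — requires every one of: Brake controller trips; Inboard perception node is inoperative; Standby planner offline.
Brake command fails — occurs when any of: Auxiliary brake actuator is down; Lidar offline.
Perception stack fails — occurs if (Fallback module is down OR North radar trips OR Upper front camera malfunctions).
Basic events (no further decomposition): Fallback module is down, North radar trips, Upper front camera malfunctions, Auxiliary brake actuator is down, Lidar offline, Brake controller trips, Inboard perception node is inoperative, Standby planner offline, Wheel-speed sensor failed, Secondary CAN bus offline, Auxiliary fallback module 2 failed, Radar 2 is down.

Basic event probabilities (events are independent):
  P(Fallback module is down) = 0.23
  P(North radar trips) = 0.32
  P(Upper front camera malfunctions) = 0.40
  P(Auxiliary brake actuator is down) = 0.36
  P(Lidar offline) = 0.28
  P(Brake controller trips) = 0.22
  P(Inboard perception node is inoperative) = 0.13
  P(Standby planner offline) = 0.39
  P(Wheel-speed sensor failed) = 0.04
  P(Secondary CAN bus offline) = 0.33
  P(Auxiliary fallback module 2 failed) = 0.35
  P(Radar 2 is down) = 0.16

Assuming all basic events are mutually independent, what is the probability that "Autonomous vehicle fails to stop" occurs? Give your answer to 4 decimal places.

P(Perception stack fails) [OR] = 1 − (1−0.23) × (1−0.32) × (1−0.40) = 0.685840
P(Brake command fails) [OR] = 1 − (1−0.36) × (1−0.28) = 0.539200
P(Planning chain unavailable) [AND] = 0.22 × 0.13 × 0.39 = 0.011154
P(Fallback branch lost) [AND] = 0.011154 × 0.04 × 0.33 = 0.000147
P(Redundant channel unavailable) [OR] = 1 − (1−0.539200) × (1−0.000147) × (1−0.35) × (1−0.16) = 0.748440
P(Autonomous vehicle fails to stop) [OR] = 1 − (1−0.685840) × (1−0.748440) = 0.920970
Rounded to 4 decimal places: P(Autonomous vehicle fails to stop) ≈ 0.9210.

0.9210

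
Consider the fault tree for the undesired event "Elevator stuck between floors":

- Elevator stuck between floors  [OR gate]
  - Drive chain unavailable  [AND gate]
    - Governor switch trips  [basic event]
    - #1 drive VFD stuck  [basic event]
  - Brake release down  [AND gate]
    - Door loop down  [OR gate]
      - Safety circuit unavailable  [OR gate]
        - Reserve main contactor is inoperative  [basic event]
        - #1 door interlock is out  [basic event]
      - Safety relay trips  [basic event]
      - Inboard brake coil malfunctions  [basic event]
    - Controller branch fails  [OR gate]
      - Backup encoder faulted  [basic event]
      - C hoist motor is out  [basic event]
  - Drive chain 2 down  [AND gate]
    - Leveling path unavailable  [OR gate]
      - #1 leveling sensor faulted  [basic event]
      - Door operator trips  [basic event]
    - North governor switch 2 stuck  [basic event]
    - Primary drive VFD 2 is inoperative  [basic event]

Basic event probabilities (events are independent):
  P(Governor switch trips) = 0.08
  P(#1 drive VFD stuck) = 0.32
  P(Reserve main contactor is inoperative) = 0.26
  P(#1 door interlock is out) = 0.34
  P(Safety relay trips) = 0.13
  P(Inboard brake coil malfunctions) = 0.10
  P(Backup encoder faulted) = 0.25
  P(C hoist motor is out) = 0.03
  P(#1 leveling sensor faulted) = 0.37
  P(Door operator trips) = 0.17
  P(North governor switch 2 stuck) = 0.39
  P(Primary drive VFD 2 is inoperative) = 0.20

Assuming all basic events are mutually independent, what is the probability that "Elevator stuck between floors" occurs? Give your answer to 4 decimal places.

0.2197

P(Drive chain unavailable) [AND] = 0.08 × 0.32 = 0.025600
P(Safety circuit unavailable) [OR] = 1 − (1−0.26) × (1−0.34) = 0.511600
P(Door loop down) [OR] = 1 − (1−0.511600) × (1−0.13) × (1−0.10) = 0.617583
P(Controller branch fails) [OR] = 1 − (1−0.25) × (1−0.03) = 0.272500
P(Brake release down) [AND] = 0.617583 × 0.272500 = 0.168291
P(Leveling path unavailable) [OR] = 1 − (1−0.37) × (1−0.17) = 0.477100
P(Drive chain 2 down) [AND] = 0.477100 × 0.39 × 0.20 = 0.037214
P(Elevator stuck between floors) [OR] = 1 − (1−0.025600) × (1−0.168291) × (1−0.037214) = 0.219742
Rounded to 4 decimal places: P(Elevator stuck between floors) ≈ 0.2197.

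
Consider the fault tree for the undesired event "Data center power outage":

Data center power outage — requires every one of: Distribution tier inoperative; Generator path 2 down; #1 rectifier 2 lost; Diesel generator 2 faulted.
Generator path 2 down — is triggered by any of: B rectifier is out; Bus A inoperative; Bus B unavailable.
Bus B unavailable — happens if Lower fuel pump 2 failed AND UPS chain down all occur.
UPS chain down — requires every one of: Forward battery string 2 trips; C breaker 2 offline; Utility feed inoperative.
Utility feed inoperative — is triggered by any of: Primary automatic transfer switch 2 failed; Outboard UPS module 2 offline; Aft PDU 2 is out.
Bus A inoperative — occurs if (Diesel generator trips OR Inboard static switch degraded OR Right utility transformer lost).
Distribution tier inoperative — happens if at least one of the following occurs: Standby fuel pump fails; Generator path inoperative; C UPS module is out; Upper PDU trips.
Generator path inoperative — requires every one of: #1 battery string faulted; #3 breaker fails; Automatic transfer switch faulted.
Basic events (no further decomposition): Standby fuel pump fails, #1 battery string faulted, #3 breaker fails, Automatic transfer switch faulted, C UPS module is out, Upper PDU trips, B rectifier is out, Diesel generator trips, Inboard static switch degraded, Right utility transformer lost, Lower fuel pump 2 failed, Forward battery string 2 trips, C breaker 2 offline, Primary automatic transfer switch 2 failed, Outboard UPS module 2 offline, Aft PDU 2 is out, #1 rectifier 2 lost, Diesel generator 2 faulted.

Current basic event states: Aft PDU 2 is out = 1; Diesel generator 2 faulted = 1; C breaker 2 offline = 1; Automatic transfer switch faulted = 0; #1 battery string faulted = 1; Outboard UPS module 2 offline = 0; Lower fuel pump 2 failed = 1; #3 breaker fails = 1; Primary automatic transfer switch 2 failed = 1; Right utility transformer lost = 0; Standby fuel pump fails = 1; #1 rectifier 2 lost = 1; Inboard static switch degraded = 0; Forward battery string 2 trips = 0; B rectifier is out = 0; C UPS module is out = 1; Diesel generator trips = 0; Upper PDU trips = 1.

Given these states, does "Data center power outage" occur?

No

Generator path inoperative [AND]: #1 battery string faulted=occurs, #3 breaker fails=occurs, Automatic transfer switch faulted=not → not all inputs occur → does not occur.
Distribution tier inoperative [OR]: Standby fuel pump fails=occurs, Generator path inoperative=not, C UPS module is out=occurs, Upper PDU trips=occurs → at least one input occurs → occurs.
Bus A inoperative [OR]: Diesel generator trips=not, Inboard static switch degraded=not, Right utility transformer lost=not → no input occurs → does not occur.
Utility feed inoperative [OR]: Primary automatic transfer switch 2 failed=occurs, Outboard UPS module 2 offline=not, Aft PDU 2 is out=occurs → at least one input occurs → occurs.
UPS chain down [AND]: Forward battery string 2 trips=not, C breaker 2 offline=occurs, Utility feed inoperative=occurs → not all inputs occur → does not occur.
Bus B unavailable [AND]: Lower fuel pump 2 failed=occurs, UPS chain down=not → not all inputs occur → does not occur.
Generator path 2 down [OR]: B rectifier is out=not, Bus A inoperative=not, Bus B unavailable=not → no input occurs → does not occur.
Data center power outage [AND]: Distribution tier inoperative=occurs, Generator path 2 down=not, #1 rectifier 2 lost=occurs, Diesel generator 2 faulted=occurs → not all inputs occur → does not occur.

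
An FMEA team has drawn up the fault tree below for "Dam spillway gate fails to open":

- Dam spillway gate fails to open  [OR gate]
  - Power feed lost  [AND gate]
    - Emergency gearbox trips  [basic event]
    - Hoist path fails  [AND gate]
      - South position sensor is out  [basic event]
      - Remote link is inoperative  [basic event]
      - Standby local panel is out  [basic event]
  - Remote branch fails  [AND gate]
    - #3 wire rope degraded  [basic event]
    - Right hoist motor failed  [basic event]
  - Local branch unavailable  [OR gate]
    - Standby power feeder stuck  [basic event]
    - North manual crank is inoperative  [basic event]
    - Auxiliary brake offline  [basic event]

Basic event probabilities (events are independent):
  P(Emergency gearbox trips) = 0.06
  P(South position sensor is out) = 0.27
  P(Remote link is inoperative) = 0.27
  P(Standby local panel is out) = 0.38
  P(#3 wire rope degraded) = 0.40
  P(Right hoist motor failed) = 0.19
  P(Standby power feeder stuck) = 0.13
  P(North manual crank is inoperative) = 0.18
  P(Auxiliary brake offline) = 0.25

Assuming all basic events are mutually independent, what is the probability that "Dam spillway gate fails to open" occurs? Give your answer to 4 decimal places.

P(Hoist path fails) [AND] = 0.27 × 0.27 × 0.38 = 0.027702
P(Power feed lost) [AND] = 0.06 × 0.027702 = 0.001662
P(Remote branch fails) [AND] = 0.40 × 0.19 = 0.076000
P(Local branch unavailable) [OR] = 1 − (1−0.13) × (1−0.18) × (1−0.25) = 0.464950
P(Dam spillway gate fails to open) [OR] = 1 − (1−0.001662) × (1−0.076000) × (1−0.464950) = 0.506435
Rounded to 4 decimal places: P(Dam spillway gate fails to open) ≈ 0.5064.

0.5064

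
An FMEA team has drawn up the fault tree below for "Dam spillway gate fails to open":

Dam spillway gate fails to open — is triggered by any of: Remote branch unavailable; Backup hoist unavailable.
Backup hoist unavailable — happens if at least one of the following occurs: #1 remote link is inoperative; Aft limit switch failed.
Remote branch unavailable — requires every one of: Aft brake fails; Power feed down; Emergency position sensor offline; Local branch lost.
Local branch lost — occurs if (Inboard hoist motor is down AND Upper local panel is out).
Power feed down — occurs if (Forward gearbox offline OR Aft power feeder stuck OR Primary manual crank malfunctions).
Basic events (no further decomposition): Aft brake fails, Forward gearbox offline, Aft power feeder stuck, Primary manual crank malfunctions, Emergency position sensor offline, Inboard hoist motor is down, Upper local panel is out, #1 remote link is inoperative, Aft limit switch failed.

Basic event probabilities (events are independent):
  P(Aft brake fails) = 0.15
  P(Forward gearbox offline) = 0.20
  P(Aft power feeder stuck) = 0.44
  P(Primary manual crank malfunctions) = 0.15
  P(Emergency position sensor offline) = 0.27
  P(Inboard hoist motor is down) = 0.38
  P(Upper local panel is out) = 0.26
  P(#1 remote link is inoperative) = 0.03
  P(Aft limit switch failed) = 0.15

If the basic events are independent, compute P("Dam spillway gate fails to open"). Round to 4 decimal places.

P(Power feed down) [OR] = 1 − (1−0.20) × (1−0.44) × (1−0.15) = 0.619200
P(Local branch lost) [AND] = 0.38 × 0.26 = 0.098800
P(Remote branch unavailable) [AND] = 0.15 × 0.619200 × 0.27 × 0.098800 = 0.002478
P(Backup hoist unavailable) [OR] = 1 − (1−0.03) × (1−0.15) = 0.175500
P(Dam spillway gate fails to open) [OR] = 1 − (1−0.002478) × (1−0.175500) = 0.177543
Rounded to 4 decimal places: P(Dam spillway gate fails to open) ≈ 0.1775.

0.1775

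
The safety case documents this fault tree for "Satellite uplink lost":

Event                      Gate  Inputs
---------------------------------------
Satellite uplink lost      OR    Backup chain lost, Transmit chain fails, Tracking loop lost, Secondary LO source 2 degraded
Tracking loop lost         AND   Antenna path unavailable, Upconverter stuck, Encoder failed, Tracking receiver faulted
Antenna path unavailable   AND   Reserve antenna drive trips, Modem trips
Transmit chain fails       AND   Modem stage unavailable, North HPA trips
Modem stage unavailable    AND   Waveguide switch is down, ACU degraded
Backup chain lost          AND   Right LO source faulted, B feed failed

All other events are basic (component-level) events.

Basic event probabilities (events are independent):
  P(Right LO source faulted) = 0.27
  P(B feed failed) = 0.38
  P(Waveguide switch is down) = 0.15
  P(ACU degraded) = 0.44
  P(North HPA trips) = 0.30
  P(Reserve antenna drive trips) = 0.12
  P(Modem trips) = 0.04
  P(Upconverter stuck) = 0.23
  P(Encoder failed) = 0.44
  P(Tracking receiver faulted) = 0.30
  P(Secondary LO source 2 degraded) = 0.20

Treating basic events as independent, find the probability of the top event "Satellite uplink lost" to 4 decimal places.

P(Backup chain lost) [AND] = 0.27 × 0.38 = 0.102600
P(Modem stage unavailable) [AND] = 0.15 × 0.44 = 0.066000
P(Transmit chain fails) [AND] = 0.066000 × 0.30 = 0.019800
P(Antenna path unavailable) [AND] = 0.12 × 0.04 = 0.004800
P(Tracking loop lost) [AND] = 0.004800 × 0.23 × 0.44 × 0.30 = 0.000146
P(Satellite uplink lost) [OR] = 1 − (1−0.102600) × (1−0.019800) × (1−0.000146) × (1−0.20) = 0.296398
Rounded to 4 decimal places: P(Satellite uplink lost) ≈ 0.2964.

0.2964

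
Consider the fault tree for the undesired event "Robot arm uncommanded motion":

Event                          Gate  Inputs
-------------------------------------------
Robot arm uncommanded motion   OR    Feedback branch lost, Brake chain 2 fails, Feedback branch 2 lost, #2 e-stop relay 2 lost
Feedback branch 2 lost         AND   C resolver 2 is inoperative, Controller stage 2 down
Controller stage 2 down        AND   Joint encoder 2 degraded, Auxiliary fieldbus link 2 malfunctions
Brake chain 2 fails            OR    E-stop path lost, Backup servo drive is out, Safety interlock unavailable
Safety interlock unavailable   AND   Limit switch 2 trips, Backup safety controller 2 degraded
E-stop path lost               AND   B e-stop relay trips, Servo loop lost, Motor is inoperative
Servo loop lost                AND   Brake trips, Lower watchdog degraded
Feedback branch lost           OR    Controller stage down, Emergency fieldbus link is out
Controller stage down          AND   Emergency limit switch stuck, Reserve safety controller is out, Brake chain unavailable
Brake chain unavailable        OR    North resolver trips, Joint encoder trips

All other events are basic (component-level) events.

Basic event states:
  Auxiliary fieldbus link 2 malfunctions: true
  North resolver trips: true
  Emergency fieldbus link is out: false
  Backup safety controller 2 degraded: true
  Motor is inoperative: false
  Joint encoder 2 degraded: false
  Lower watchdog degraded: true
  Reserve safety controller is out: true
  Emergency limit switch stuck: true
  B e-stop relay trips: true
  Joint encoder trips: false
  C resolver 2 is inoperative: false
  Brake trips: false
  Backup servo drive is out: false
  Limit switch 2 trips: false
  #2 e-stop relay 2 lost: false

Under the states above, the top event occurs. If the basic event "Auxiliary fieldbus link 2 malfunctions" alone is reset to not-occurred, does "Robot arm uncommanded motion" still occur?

Counterfactual: set "Auxiliary fieldbus link 2 malfunctions" to not occurred.
Brake chain unavailable [OR]: North resolver trips=occurs, Joint encoder trips=not → at least one input occurs → occurs.
Controller stage down [AND]: Emergency limit switch stuck=occurs, Reserve safety controller is out=occurs, Brake chain unavailable=occurs → all inputs occur → occurs.
Feedback branch lost [OR]: Controller stage down=occurs, Emergency fieldbus link is out=not → at least one input occurs → occurs.
Servo loop lost [AND]: Brake trips=not, Lower watchdog degraded=occurs → not all inputs occur → does not occur.
E-stop path lost [AND]: B e-stop relay trips=occurs, Servo loop lost=not, Motor is inoperative=not → not all inputs occur → does not occur.
Safety interlock unavailable [AND]: Limit switch 2 trips=not, Backup safety controller 2 degraded=occurs → not all inputs occur → does not occur.
Brake chain 2 fails [OR]: E-stop path lost=not, Backup servo drive is out=not, Safety interlock unavailable=not → no input occurs → does not occur.
Controller stage 2 down [AND]: Joint encoder 2 degraded=not, Auxiliary fieldbus link 2 malfunctions=not → not all inputs occur → does not occur.
Feedback branch 2 lost [AND]: C resolver 2 is inoperative=not, Controller stage 2 down=not → not all inputs occur → does not occur.
Robot arm uncommanded motion [OR]: Feedback branch lost=occurs, Brake chain 2 fails=not, Feedback branch 2 lost=not, #2 e-stop relay 2 lost=not → at least one input occurs → occurs.

Yes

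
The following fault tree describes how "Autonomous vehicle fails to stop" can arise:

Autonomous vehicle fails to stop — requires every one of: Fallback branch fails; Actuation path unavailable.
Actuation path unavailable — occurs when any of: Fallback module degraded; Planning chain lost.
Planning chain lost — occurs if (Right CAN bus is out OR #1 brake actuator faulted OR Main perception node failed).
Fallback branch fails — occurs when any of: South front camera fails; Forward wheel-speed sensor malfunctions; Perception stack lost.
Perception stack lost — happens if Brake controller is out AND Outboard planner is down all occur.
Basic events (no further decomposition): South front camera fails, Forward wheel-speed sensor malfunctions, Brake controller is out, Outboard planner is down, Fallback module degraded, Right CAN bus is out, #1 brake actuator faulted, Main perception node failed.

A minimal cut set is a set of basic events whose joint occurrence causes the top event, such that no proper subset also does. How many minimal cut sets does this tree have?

12

Perception stack lost [AND]: one cut set from each child combined → 1 × 1 = 1 cut set(s).
Fallback branch fails [OR]: union of children's cut sets → 3 cut set(s).
Planning chain lost [OR]: union of children's cut sets → 3 cut set(s).
Actuation path unavailable [OR]: union of children's cut sets → 4 cut set(s).
Autonomous vehicle fails to stop [AND]: one cut set from each child combined → 3 × 4 = 12 cut set(s).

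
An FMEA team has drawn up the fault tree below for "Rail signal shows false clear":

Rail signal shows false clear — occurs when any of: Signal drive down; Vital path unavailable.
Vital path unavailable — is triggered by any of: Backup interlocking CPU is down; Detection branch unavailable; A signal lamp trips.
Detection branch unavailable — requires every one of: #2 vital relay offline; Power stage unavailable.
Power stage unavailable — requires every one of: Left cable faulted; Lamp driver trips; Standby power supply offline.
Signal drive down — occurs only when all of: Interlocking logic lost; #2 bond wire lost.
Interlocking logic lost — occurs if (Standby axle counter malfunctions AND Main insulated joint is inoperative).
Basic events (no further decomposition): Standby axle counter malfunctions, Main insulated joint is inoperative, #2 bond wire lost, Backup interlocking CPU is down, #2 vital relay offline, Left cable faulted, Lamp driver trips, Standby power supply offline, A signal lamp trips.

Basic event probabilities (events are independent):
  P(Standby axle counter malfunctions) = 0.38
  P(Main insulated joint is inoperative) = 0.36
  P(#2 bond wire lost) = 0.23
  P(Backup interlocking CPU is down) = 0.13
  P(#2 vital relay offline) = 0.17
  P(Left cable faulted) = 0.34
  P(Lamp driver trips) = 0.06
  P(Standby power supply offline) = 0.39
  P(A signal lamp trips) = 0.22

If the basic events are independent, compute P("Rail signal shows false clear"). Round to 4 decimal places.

0.3436

P(Interlocking logic lost) [AND] = 0.38 × 0.36 = 0.136800
P(Signal drive down) [AND] = 0.136800 × 0.23 = 0.031464
P(Power stage unavailable) [AND] = 0.34 × 0.06 × 0.39 = 0.007956
P(Detection branch unavailable) [AND] = 0.17 × 0.007956 = 0.001353
P(Vital path unavailable) [OR] = 1 − (1−0.13) × (1−0.001353) × (1−0.22) = 0.322318
P(Rail signal shows false clear) [OR] = 1 − (1−0.031464) × (1−0.322318) = 0.343641
Rounded to 4 decimal places: P(Rail signal shows false clear) ≈ 0.3436.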